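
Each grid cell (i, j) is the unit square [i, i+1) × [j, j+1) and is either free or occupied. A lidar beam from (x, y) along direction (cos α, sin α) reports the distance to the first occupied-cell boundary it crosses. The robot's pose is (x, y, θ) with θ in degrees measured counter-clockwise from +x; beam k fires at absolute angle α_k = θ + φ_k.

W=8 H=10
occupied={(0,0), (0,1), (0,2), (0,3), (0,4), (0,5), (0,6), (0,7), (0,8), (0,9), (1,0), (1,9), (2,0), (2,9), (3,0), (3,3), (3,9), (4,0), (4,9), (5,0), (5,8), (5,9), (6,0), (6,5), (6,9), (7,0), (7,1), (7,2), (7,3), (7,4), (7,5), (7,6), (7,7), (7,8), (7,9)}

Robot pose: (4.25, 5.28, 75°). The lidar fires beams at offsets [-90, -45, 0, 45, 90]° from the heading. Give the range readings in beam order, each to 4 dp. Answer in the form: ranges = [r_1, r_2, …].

ranges = [2.8470, 3.1754, 2.8978, 4.2955, 3.3646]

beam 1: φ=-90°, α=345°
  d=(0.9659,-0.2588)  start (4,5)  tX=0.7765 tY=1.0818  stride 1/|dx|=1.0353 1/|dy|=3.8637
    cross x-line → (5,5), t=0.7765
    cross y-line → (5,4), t=1.0818
    cross x-line → (6,4), t=1.8117
    cross x-line → (7,4), t=2.8470 (wall)
  → r_1 = 2.8470
beam 2: φ=-45°, α=30°
  d=(0.8660,0.5000)  start (4,5)  tX=0.8660 tY=1.4400  stride 1/|dx|=1.1547 1/|dy|=2.0000
    cross x-line → (5,5), t=0.8660
    cross y-line → (5,6), t=1.4400
    cross x-line → (6,6), t=2.0207
    cross x-line → (7,6), t=3.1754 (wall)
  → r_2 = 3.1754
beam 3: φ=0°, α=75°
  d=(0.2588,0.9659)  start (4,5)  tX=2.8978 tY=0.7454  stride 1/|dx|=3.8637 1/|dy|=1.0353
    cross y-line → (4,6), t=0.7454
    cross y-line → (4,7), t=1.7807
    cross y-line → (4,8), t=2.8160
    cross x-line → (5,8), t=2.8978 (wall)
  → r_3 = 2.8978
beam 4: φ=45°, α=120°
  d=(-0.5000,0.8660)  start (4,5)  tX=0.5000 tY=0.8314  stride 1/|dx|=2.0000 1/|dy|=1.1547
    cross x-line → (3,5), t=0.5000
    cross y-line → (3,6), t=0.8314
    cross y-line → (3,7), t=1.9861
    cross x-line → (2,7), t=2.5000
    cross y-line → (2,8), t=3.1408
    cross y-line → (2,9), t=4.2955 (wall)
  → r_4 = 4.2955
beam 5: φ=90°, α=165°
  d=(-0.9659,0.2588)  start (4,5)  tX=0.2588 tY=2.7819  stride 1/|dx|=1.0353 1/|dy|=3.8637
    cross x-line → (3,5), t=0.2588
    cross x-line → (2,5), t=1.2941
    cross x-line → (1,5), t=2.3294
    cross y-line → (1,6), t=2.7819
    cross x-line → (0,6), t=3.3646 (wall)
  → r_5 = 3.3646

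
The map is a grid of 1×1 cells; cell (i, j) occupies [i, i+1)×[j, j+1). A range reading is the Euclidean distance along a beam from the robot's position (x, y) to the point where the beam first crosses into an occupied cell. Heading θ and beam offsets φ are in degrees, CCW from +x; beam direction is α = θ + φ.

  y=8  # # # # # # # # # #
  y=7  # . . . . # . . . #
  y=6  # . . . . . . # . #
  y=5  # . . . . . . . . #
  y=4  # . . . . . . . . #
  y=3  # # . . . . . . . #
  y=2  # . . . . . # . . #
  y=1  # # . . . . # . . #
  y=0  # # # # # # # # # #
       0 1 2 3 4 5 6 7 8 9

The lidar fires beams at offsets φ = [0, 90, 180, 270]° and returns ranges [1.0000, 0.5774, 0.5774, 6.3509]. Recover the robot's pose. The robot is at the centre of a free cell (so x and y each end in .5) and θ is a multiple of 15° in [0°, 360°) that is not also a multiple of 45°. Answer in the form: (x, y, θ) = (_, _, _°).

The pose lattice has 50·16 = 800 candidates. Test each by forward raycasting.
  (3.5, 1.5, 150°): beam 1 = 2.8868 ≠ 1.0000 ✗
  (2.5, 7.5, 210°): beam 1 = 1.7321 ≠ 1.0000 ✗
  (7.5, 3.5, 15°): beam 1 = 1.5529 ≠ 1.0000 ✗
  …
  (8.5, 1.5, 210°): r_1=1.0000, r_2=0.5774, r_3=0.5774, r_4=6.3509 — all match ✓
Only this pose fits every beam.

(x, y, θ) = (8.5, 1.5, 210°)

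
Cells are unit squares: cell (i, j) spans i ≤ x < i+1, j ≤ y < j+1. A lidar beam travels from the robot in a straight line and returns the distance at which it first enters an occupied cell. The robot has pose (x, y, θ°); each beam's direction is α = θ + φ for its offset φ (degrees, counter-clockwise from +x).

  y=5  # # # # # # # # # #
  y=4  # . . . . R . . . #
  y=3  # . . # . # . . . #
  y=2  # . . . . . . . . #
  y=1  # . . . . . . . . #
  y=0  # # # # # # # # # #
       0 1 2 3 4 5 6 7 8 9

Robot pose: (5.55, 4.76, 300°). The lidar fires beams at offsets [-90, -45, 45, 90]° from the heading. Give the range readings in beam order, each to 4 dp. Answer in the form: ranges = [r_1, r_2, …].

beam 1: φ=-90°, α=210°
  cosα=-0.8660 sinα=-0.5000 | (5,4) | tMaxX 0.6351 tMaxY 1.5200 | tΔX 1.1547 tΔY 2.0000
    t=0.6351 [x] (4,4)
    t=1.5200 [y] (4,3)
    t=1.7898 [x] (3,3) — stop
  → r_1 = 1.7898
beam 2: φ=-45°, α=255°
  cosα=-0.2588 sinα=-0.9659 | (5,4) | tMaxX 2.1250 tMaxY 0.7868 | tΔX 3.8637 tΔY 1.0353
    t=0.7868 [y] (5,3) — stop
  → r_2 = 0.7868
beam 3: φ=45°, α=345°
  cosα=0.9659 sinα=-0.2588 | (5,4) | tMaxX 0.4659 tMaxY 2.9364 | tΔX 1.0353 tΔY 3.8637
    t=0.4659 [x] (6,4)
    t=1.5012 [x] (7,4)
    t=2.5364 [x] (8,4)
    t=2.9364 [y] (8,3)
    t=3.5717 [x] (9,3) — stop
  → r_3 = 3.5717
beam 4: φ=90°, α=30°
  cosα=0.8660 sinα=0.5000 | (5,4) | tMaxX 0.5196 tMaxY 0.4800 | tΔX 1.1547 tΔY 2.0000
    t=0.4800 [y] (5,5) — stop
  → r_4 = 0.4800

ranges = [1.7898, 0.7868, 3.5717, 0.4800]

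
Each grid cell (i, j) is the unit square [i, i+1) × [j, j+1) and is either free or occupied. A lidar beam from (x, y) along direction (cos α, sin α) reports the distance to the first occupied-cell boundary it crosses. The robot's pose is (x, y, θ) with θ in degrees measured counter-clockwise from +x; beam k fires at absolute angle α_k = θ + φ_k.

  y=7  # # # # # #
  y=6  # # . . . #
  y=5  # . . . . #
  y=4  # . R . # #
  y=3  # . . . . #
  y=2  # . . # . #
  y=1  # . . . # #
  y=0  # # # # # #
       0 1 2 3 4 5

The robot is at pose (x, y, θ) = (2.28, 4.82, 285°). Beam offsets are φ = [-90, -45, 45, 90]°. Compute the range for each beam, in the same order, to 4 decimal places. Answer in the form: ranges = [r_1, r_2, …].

ranges = [1.3252, 2.5600, 3.1408, 2.8160]

beam 1: φ=-90°, α=195°
  d=(-0.9659,-0.2588)  start (2,4)  tX=0.2899 tY=3.1682  stride 1/|dx|=1.0353 1/|dy|=3.8637
    cross x-line → (1,4), t=0.2899
    cross x-line → (0,4), t=1.3252 (wall)
  → r_1 = 1.3252
beam 2: φ=-45°, α=240°
  d=(-0.5000,-0.8660)  start (2,4)  tX=0.5600 tY=0.9469  stride 1/|dx|=2.0000 1/|dy|=1.1547
    cross x-line → (1,4), t=0.5600
    cross y-line → (1,3), t=0.9469
    cross y-line → (1,2), t=2.1016
    cross x-line → (0,2), t=2.5600 (wall)
  → r_2 = 2.5600
beam 3: φ=45°, α=330°
  d=(0.8660,-0.5000)  start (2,4)  tX=0.8314 tY=1.6400  stride 1/|dx|=1.1547 1/|dy|=2.0000
    cross x-line → (3,4), t=0.8314
    cross y-line → (3,3), t=1.6400
    cross x-line → (4,3), t=1.9861
    cross x-line → (5,3), t=3.1408 (wall)
  → r_3 = 3.1408
beam 4: φ=90°, α=15°
  d=(0.9659,0.2588)  start (2,4)  tX=0.7454 tY=0.6955  stride 1/|dx|=1.0353 1/|dy|=3.8637
    cross y-line → (2,5), t=0.6955
    cross x-line → (3,5), t=0.7454
    cross x-line → (4,5), t=1.7807
    cross x-line → (5,5), t=2.8160 (wall)
  → r_4 = 2.8160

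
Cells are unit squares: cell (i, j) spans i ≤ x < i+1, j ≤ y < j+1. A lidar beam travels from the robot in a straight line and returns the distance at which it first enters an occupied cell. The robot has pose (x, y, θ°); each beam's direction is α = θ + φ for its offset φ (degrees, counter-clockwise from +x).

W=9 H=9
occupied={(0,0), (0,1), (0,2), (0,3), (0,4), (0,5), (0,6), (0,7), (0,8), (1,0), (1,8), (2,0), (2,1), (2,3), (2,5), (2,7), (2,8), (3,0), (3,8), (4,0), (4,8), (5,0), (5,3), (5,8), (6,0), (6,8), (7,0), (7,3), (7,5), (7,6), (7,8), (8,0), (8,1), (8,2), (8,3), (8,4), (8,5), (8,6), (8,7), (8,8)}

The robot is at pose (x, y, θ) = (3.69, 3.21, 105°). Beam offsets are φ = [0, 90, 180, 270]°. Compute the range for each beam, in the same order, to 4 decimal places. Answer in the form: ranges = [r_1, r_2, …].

ranges = [2.6660, 0.7143, 2.2880, 1.3562]

beam 1: φ=0°, α=105°
  cosα=-0.2588 sinα=0.9659 | (3,3) | tMaxX 2.6660 tMaxY 0.8179 | tΔX 3.8637 tΔY 1.0353
    t=0.8179 [y] (3,4)
    t=1.8531 [y] (3,5)
    t=2.6660 [x] (2,5) — stop
  → r_1 = 2.6660
beam 2: φ=90°, α=195°
  cosα=-0.9659 sinα=-0.2588 | (3,3) | tMaxX 0.7143 tMaxY 0.8114 | tΔX 1.0353 tΔY 3.8637
    t=0.7143 [x] (2,3) — stop
  → r_2 = 0.7143
beam 3: φ=180°, α=285°
  cosα=0.2588 sinα=-0.9659 | (3,3) | tMaxX 1.1977 tMaxY 0.2174 | tΔX 3.8637 tΔY 1.0353
    t=0.2174 [y] (3,2)
    t=1.1977 [x] (4,2)
    t=1.2527 [y] (4,1)
    t=2.2880 [y] (4,0) — stop
  → r_3 = 2.2880
beam 4: φ=270°, α=15°
  cosα=0.9659 sinα=0.2588 | (3,3) | tMaxX 0.3209 tMaxY 3.0523 | tΔX 1.0353 tΔY 3.8637
    t=0.3209 [x] (4,3)
    t=1.3562 [x] (5,3) — stop
  → r_4 = 1.3562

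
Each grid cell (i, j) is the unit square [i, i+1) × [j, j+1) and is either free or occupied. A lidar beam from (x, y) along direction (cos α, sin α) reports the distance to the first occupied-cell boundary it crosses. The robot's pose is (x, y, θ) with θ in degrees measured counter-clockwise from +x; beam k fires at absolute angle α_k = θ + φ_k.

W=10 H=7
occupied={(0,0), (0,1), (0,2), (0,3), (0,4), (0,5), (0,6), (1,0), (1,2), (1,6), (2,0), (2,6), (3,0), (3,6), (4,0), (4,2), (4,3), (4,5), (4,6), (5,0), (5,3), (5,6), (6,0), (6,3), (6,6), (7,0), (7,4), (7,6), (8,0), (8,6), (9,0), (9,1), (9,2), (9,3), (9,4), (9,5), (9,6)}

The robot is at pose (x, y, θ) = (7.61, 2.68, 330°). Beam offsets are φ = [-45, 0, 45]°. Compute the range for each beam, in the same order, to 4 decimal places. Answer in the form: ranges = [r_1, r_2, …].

ranges = [1.7393, 1.6050, 1.4390]

beam 1: φ=-45°, α=285°
  dir = (cos 285°, sin 285°) = (0.2588, -0.9659); from cell (7,2)
  next x-line at t=1.5068, next y-line at t=0.7040; Δt_x=3.8637, Δt_y=1.0353
    y: enter (7,1) at t=0.7040
    x: enter (8,1) at t=1.5068
    y: enter (8,0) at t=1.7393 ← occupied
  → r_1 = 1.7393
beam 2: φ=0°, α=330°
  dir = (cos 330°, sin 330°) = (0.8660, -0.5000); from cell (7,2)
  next x-line at t=0.4503, next y-line at t=1.3600; Δt_x=1.1547, Δt_y=2.0000
    x: enter (8,2) at t=0.4503
    y: enter (8,1) at t=1.3600
    x: enter (9,1) at t=1.6050 ← occupied
  → r_2 = 1.6050
beam 3: φ=45°, α=15°
  dir = (cos 15°, sin 15°) = (0.9659, 0.2588); from cell (7,2)
  next x-line at t=0.4038, next y-line at t=1.2364; Δt_x=1.0353, Δt_y=3.8637
    x: enter (8,2) at t=0.4038
    y: enter (8,3) at t=1.2364
    x: enter (9,3) at t=1.4390 ← occupied
  → r_3 = 1.4390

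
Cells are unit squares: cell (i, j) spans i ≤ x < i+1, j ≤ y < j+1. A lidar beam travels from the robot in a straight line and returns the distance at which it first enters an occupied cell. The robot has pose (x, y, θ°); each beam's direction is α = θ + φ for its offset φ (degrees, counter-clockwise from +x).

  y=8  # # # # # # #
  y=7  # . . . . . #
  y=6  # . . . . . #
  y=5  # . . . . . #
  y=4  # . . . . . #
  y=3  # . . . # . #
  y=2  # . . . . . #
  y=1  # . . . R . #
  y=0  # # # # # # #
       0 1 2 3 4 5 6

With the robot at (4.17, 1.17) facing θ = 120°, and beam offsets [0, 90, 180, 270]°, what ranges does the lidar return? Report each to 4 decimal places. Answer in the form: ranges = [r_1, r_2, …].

beam 1: φ=0°, α=120°
  dir = (cos 120°, sin 120°) = (-0.5000, 0.8660); from cell (4,1)
  next x-line at t=0.3400, next y-line at t=0.9584; Δt_x=2.0000, Δt_y=1.1547
    x: enter (3,1) at t=0.3400
    y: enter (3,2) at t=0.9584
    y: enter (3,3) at t=2.1131
    x: enter (2,3) at t=2.3400
    y: enter (2,4) at t=3.2678
    x: enter (1,4) at t=4.3400
    y: enter (1,5) at t=4.4225
    y: enter (1,6) at t=5.5772
    x: enter (0,6) at t=6.3400 ← occupied
  → r_1 = 6.3400
beam 2: φ=90°, α=210°
  dir = (cos 210°, sin 210°) = (-0.8660, -0.5000); from cell (4,1)
  next x-line at t=0.1963, next y-line at t=0.3400; Δt_x=1.1547, Δt_y=2.0000
    x: enter (3,1) at t=0.1963
    y: enter (3,0) at t=0.3400 ← occupied
  → r_2 = 0.3400
beam 3: φ=180°, α=300°
  dir = (cos 300°, sin 300°) = (0.5000, -0.8660); from cell (4,1)
  next x-line at t=1.6600, next y-line at t=0.1963; Δt_x=2.0000, Δt_y=1.1547
    y: enter (4,0) at t=0.1963 ← occupied
  → r_3 = 0.1963
beam 4: φ=270°, α=30°
  dir = (cos 30°, sin 30°) = (0.8660, 0.5000); from cell (4,1)
  next x-line at t=0.9584, next y-line at t=1.6600; Δt_x=1.1547, Δt_y=2.0000
    x: enter (5,1) at t=0.9584
    y: enter (5,2) at t=1.6600
    x: enter (6,2) at t=2.1131 ← occupied
  → r_4 = 2.1131

ranges = [6.3400, 0.3400, 0.1963, 2.1131]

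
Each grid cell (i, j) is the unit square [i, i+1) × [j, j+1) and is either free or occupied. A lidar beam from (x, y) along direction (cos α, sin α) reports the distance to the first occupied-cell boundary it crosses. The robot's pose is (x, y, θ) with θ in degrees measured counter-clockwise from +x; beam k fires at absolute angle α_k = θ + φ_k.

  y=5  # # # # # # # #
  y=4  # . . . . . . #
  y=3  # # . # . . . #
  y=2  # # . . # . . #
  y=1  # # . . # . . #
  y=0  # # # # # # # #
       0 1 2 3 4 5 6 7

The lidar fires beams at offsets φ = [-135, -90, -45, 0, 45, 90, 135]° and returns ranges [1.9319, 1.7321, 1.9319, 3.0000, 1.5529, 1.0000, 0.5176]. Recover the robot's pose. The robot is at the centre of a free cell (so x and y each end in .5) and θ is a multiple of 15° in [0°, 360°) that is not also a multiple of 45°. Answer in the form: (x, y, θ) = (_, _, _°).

Candidates: 18 free-cell centres × 16 headings = 288 poses. Raycast each; keep the one whose scan matches to 4 dp.
  (2.5, 2.5, 255°): beam 1 = 1.0000 ≠ 1.9319 ✗
  (4.5, 3.5, 60°): beam 1 = 0.5176 ≠ 1.9319 ✗
  (3.5, 4.5, 330°): beam 2 = 0.5774 ≠ 1.7321 ✗
  (1.5, 4.5, 105°): beam 1 = 1.7321 ≠ 1.9319 ✗
  (6.5, 3.5, 120°): beam 1 = 0.5176 ≠ 1.9319 ✗
  …
  (5.5, 4.5, 300°): r_1=1.9319, r_2=1.7321, r_3=1.9319, r_4=3.0000, r_5=1.5529, r_6=1.0000, r_7=0.5176 — all match ✓
No second candidate reproduces the full scan.

(x, y, θ) = (5.5, 4.5, 300°)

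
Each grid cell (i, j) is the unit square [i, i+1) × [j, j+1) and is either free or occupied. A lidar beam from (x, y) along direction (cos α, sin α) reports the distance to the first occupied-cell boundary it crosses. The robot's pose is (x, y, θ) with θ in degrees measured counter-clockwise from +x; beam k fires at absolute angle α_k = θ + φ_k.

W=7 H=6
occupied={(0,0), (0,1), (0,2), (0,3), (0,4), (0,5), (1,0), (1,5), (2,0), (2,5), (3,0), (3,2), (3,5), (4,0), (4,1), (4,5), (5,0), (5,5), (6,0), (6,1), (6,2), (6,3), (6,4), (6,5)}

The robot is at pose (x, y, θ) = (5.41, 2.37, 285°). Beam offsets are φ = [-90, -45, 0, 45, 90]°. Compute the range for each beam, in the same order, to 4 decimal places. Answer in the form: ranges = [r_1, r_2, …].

ranges = [1.4296, 0.8200, 1.4183, 0.6813, 0.6108]

beam 1: φ=-90°, α=195°
  direction (-0.9659, -0.2588); cell (5,2); t to first gridline: x 0.4245, y 1.4296 (then +1.0353 / +3.8637)
    (4,2) via x @ 0.4245
    (4,1) via y @ 1.4296  # hit
  → r_1 = 1.4296
beam 2: φ=-45°, α=240°
  direction (-0.5000, -0.8660); cell (5,2); t to first gridline: x 0.8200, y 0.4272 (then +2.0000 / +1.1547)
    (5,1) via y @ 0.4272
    (4,1) via x @ 0.8200  # hit
  → r_2 = 0.8200
beam 3: φ=0°, α=285°
  direction (0.2588, -0.9659); cell (5,2); t to first gridline: x 2.2796, y 0.3831 (then +3.8637 / +1.0353)
    (5,1) via y @ 0.3831
    (5,0) via y @ 1.4183  # hit
  → r_3 = 1.4183
beam 4: φ=45°, α=330°
  direction (0.8660, -0.5000); cell (5,2); t to first gridline: x 0.6813, y 0.7400 (then +1.1547 / +2.0000)
    (6,2) via x @ 0.6813  # hit
  → r_4 = 0.6813
beam 5: φ=90°, α=15°
  direction (0.9659, 0.2588); cell (5,2); t to first gridline: x 0.6108, y 2.4341 (then +1.0353 / +3.8637)
    (6,2) via x @ 0.6108  # hit
  → r_5 = 0.6108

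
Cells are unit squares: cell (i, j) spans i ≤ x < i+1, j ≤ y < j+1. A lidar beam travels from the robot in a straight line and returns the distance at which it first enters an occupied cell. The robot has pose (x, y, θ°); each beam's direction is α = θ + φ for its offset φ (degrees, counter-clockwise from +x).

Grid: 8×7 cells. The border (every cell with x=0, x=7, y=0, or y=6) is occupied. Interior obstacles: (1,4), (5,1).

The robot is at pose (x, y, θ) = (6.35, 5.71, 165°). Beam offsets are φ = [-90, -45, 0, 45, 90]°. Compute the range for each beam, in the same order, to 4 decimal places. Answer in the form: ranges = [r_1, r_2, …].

beam 1: φ=-90°, α=75°
  dir = (cos 75°, sin 75°) = (0.2588, 0.9659); from cell (6,5)
  next x-line at t=2.5114, next y-line at t=0.3002; Δt_x=3.8637, Δt_y=1.0353
    y: enter (6,6) at t=0.3002 ← occupied
  → r_1 = 0.3002
beam 2: φ=-45°, α=120°
  dir = (cos 120°, sin 120°) = (-0.5000, 0.8660); from cell (6,5)
  next x-line at t=0.7000, next y-line at t=0.3349; Δt_x=2.0000, Δt_y=1.1547
    y: enter (6,6) at t=0.3349 ← occupied
  → r_2 = 0.3349
beam 3: φ=0°, α=165°
  dir = (cos 165°, sin 165°) = (-0.9659, 0.2588); from cell (6,5)
  next x-line at t=0.3623, next y-line at t=1.1205; Δt_x=1.0353, Δt_y=3.8637
    x: enter (5,5) at t=0.3623
    y: enter (5,6) at t=1.1205 ← occupied
  → r_3 = 1.1205
beam 4: φ=45°, α=210°
  dir = (cos 210°, sin 210°) = (-0.8660, -0.5000); from cell (6,5)
  next x-line at t=0.4041, next y-line at t=1.4200; Δt_x=1.1547, Δt_y=2.0000
    x: enter (5,5) at t=0.4041
    y: enter (5,4) at t=1.4200
    x: enter (4,4) at t=1.5588
    x: enter (3,4) at t=2.7135
    y: enter (3,3) at t=3.4200
    x: enter (2,3) at t=3.8682
    x: enter (1,3) at t=5.0229
    y: enter (1,2) at t=5.4200
    x: enter (0,2) at t=6.1776 ← occupied
  → r_4 = 6.1776
beam 5: φ=90°, α=255°
  dir = (cos 255°, sin 255°) = (-0.2588, -0.9659); from cell (6,5)
  next x-line at t=1.3523, next y-line at t=0.7350; Δt_x=3.8637, Δt_y=1.0353
    y: enter (6,4) at t=0.7350
    x: enter (5,4) at t=1.3523
    y: enter (5,3) at t=1.7703
    y: enter (5,2) at t=2.8056
    y: enter (5,1) at t=3.8409 ← occupied
  → r_5 = 3.8409

ranges = [0.3002, 0.3349, 1.1205, 6.1776, 3.8409]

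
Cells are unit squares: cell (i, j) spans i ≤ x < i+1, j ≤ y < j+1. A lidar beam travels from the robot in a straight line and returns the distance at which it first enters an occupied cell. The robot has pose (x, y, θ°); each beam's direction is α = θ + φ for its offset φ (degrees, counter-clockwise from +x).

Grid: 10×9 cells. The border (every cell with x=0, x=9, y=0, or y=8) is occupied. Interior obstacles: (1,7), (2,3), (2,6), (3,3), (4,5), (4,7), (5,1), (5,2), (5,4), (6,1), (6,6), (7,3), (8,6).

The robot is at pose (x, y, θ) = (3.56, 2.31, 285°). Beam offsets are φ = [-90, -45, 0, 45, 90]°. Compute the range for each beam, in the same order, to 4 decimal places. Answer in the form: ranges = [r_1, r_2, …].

beam 1: φ=-90°, α=195°
  direction (-0.9659, -0.2588); cell (3,2); t to first gridline: x 0.5798, y 1.1977 (then +1.0353 / +3.8637)
    (2,2) via x @ 0.5798
    (2,1) via y @ 1.1977
    (1,1) via x @ 1.6150
    (0,1) via x @ 2.6503  # hit
  → r_1 = 2.6503
beam 2: φ=-45°, α=240°
  direction (-0.5000, -0.8660); cell (3,2); t to first gridline: x 1.1200, y 0.3580 (then +2.0000 / +1.1547)
    (3,1) via y @ 0.3580
    (2,1) via x @ 1.1200
    (2,0) via y @ 1.5127  # hit
  → r_2 = 1.5127
beam 3: φ=0°, α=285°
  direction (0.2588, -0.9659); cell (3,2); t to first gridline: x 1.7000, y 0.3209 (then +3.8637 / +1.0353)
    (3,1) via y @ 0.3209
    (3,0) via y @ 1.3562  # hit
  → r_3 = 1.3562
beam 4: φ=45°, α=330°
  direction (0.8660, -0.5000); cell (3,2); t to first gridline: x 0.5081, y 0.6200 (then +1.1547 / +2.0000)
    (4,2) via x @ 0.5081
    (4,1) via y @ 0.6200
    (5,1) via x @ 1.6628  # hit
  → r_4 = 1.6628
beam 5: φ=90°, α=15°
  direction (0.9659, 0.2588); cell (3,2); t to first gridline: x 0.4555, y 2.6660 (then +1.0353 / +3.8637)
    (4,2) via x @ 0.4555
    (5,2) via x @ 1.4908  # hit
  → r_5 = 1.4908

ranges = [2.6503, 1.5127, 1.3562, 1.6628, 1.4908]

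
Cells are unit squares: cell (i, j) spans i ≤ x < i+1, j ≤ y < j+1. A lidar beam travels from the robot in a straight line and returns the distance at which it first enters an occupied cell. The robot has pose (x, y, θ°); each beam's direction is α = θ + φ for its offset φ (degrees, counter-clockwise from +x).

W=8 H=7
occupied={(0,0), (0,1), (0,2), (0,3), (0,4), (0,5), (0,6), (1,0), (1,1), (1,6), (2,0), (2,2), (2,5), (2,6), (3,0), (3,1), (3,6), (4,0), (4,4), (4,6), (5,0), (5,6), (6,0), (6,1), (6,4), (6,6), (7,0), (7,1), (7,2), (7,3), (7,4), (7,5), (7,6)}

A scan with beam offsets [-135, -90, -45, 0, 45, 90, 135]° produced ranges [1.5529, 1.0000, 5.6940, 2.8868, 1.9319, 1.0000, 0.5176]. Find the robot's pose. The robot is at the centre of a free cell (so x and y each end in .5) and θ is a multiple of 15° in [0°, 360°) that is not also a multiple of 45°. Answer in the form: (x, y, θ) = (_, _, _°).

Enumerate (i+0.5, j+0.5, θ) over the 23 free cells and 16 admissible headings. For each, cast all 7 beams and compare to the given ranges.
  (3.5, 5.5, 75°): beam 1 = 1.0000 ≠ 1.5529 ✗
  (2.5, 3.5, 165°): beam 1 = 1.7321 ≠ 1.5529 ✗
  (3.5, 3.5, 105°): beam 1 = 3.0000 ≠ 1.5529 ✗
  …
  (1.5, 3.5, 30°): r_1=1.5529, r_2=1.0000, r_3=5.6940, r_4=2.8868, r_5=1.9319, r_6=1.0000, r_7=0.5176 — all match ✓
Unique over the lattice → pose = (1.5, 3.5, 30°).

(x, y, θ) = (1.5, 3.5, 30°)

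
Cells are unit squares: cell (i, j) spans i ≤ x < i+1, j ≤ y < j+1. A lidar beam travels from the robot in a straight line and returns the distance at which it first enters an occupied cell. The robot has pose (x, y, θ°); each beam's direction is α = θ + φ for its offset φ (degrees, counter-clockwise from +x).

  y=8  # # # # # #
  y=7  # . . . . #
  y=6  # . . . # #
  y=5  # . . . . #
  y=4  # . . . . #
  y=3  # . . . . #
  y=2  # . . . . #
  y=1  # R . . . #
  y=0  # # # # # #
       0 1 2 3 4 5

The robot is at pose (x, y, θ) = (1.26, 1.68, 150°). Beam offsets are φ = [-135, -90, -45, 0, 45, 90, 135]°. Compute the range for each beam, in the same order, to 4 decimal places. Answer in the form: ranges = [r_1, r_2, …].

beam 1: φ=-135°, α=15°
  direction (0.9659, 0.2588); cell (1,1); t to first gridline: x 0.7661, y 1.2364 (then +1.0353 / +3.8637)
    (2,1) via x @ 0.7661
    (2,2) via y @ 1.2364
    (3,2) via x @ 1.8014
    (4,2) via x @ 2.8367
    (5,2) via x @ 3.8719  # hit
  → r_1 = 3.8719
beam 2: φ=-90°, α=60°
  direction (0.5000, 0.8660); cell (1,1); t to first gridline: x 1.4800, y 0.3695 (then +2.0000 / +1.1547)
    (1,2) via y @ 0.3695
    (2,2) via x @ 1.4800
    (2,3) via y @ 1.5242
    (2,4) via y @ 2.6789
    (3,4) via x @ 3.4800
    (3,5) via y @ 3.8336
    (3,6) via y @ 4.9883
    (4,6) via x @ 5.4800  # hit
  → r_2 = 5.4800
beam 3: φ=-45°, α=105°
  direction (-0.2588, 0.9659); cell (1,1); t to first gridline: x 1.0046, y 0.3313 (then +3.8637 / +1.0353)
    (1,2) via y @ 0.3313
    (0,2) via x @ 1.0046  # hit
  → r_3 = 1.0046
beam 4: φ=0°, α=150°
  direction (-0.8660, 0.5000); cell (1,1); t to first gridline: x 0.3002, y 0.6400 (then +1.1547 / +2.0000)
    (0,1) via x @ 0.3002  # hit
  → r_4 = 0.3002
beam 5: φ=45°, α=195°
  direction (-0.9659, -0.2588); cell (1,1); t to first gridline: x 0.2692, y 2.6273 (then +1.0353 / +3.8637)
    (0,1) via x @ 0.2692  # hit
  → r_5 = 0.2692
beam 6: φ=90°, α=240°
  direction (-0.5000, -0.8660); cell (1,1); t to first gridline: x 0.5200, y 0.7852 (then +2.0000 / +1.1547)
    (0,1) via x @ 0.5200  # hit
  → r_6 = 0.5200
beam 7: φ=135°, α=285°
  direction (0.2588, -0.9659); cell (1,1); t to first gridline: x 2.8591, y 0.7040 (then +3.8637 / +1.0353)
    (1,0) via y @ 0.7040  # hit
  → r_7 = 0.7040

ranges = [3.8719, 5.4800, 1.0046, 0.3002, 0.2692, 0.5200, 0.7040]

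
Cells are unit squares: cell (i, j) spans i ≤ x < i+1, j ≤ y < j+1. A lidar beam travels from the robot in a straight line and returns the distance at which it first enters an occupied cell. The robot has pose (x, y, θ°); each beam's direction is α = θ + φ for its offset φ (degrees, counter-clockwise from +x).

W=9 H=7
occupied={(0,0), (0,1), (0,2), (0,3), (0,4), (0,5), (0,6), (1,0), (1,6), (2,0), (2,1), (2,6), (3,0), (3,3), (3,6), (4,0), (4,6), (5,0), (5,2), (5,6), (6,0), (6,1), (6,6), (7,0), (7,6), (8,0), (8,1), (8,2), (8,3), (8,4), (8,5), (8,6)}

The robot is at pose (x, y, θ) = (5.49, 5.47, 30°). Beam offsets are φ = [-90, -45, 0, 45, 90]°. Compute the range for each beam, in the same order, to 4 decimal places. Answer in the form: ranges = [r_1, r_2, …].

ranges = [5.0200, 2.5985, 1.0600, 0.5487, 0.6120]

beam 1: φ=-90°, α=300°
  direction (0.5000, -0.8660); cell (5,5); t to first gridline: x 1.0200, y 0.5427 (then +2.0000 / +1.1547)
    (5,4) via y @ 0.5427
    (6,4) via x @ 1.0200
    (6,3) via y @ 1.6974
    (6,2) via y @ 2.8521
    (7,2) via x @ 3.0200
    (7,1) via y @ 4.0068
    (8,1) via x @ 5.0200  # hit
  → r_1 = 5.0200
beam 2: φ=-45°, α=345°
  direction (0.9659, -0.2588); cell (5,5); t to first gridline: x 0.5280, y 1.8159 (then +1.0353 / +3.8637)
    (6,5) via x @ 0.5280
    (7,5) via x @ 1.5633
    (7,4) via y @ 1.8159
    (8,4) via x @ 2.5985  # hit
  → r_2 = 2.5985
beam 3: φ=0°, α=30°
  direction (0.8660, 0.5000); cell (5,5); t to first gridline: x 0.5889, y 1.0600 (then +1.1547 / +2.0000)
    (6,5) via x @ 0.5889
    (6,6) via y @ 1.0600  # hit
  → r_3 = 1.0600
beam 4: φ=45°, α=75°
  direction (0.2588, 0.9659); cell (5,5); t to first gridline: x 1.9705, y 0.5487 (then +3.8637 / +1.0353)
    (5,6) via y @ 0.5487  # hit
  → r_4 = 0.5487
beam 5: φ=90°, α=120°
  direction (-0.5000, 0.8660); cell (5,5); t to first gridline: x 0.9800, y 0.6120 (then +2.0000 / +1.1547)
    (5,6) via y @ 0.6120  # hit
  → r_5 = 0.6120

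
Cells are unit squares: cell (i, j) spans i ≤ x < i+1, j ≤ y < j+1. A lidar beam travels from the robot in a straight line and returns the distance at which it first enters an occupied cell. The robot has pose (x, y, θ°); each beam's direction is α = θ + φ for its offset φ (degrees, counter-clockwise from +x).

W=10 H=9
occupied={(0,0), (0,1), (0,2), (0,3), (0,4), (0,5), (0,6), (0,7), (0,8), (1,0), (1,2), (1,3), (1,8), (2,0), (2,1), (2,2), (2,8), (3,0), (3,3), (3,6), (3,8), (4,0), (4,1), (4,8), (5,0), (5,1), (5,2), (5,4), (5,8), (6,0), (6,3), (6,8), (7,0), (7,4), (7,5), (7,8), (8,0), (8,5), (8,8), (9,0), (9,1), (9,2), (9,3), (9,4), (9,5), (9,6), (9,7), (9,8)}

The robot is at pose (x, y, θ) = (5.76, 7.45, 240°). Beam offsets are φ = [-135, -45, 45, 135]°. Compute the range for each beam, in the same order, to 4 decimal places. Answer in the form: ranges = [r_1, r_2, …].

beam 1: φ=-135°, α=105°
  d=(-0.2588,0.9659)  start (5,7)  tX=2.9364 tY=0.5694  stride 1/|dx|=3.8637 1/|dy|=1.0353
    cross y-line → (5,8), t=0.5694 (wall)
  → r_1 = 0.5694
beam 2: φ=-45°, α=195°
  d=(-0.9659,-0.2588)  start (5,7)  tX=0.7868 tY=1.7387  stride 1/|dx|=1.0353 1/|dy|=3.8637
    cross x-line → (4,7), t=0.7868
    cross y-line → (4,6), t=1.7387
    cross x-line → (3,6), t=1.8221 (wall)
  → r_2 = 1.8221
beam 3: φ=45°, α=285°
  d=(0.2588,-0.9659)  start (5,7)  tX=0.9273 tY=0.4659  stride 1/|dx|=3.8637 1/|dy|=1.0353
    cross y-line → (5,6), t=0.4659
    cross x-line → (6,6), t=0.9273
    cross y-line → (6,5), t=1.5012
    cross y-line → (6,4), t=2.5364
    cross y-line → (6,3), t=3.5717 (wall)
  → r_3 = 3.5717
beam 4: φ=135°, α=15°
  d=(0.9659,0.2588)  start (5,7)  tX=0.2485 tY=2.1250  stride 1/|dx|=1.0353 1/|dy|=3.8637
    cross x-line → (6,7), t=0.2485
    cross x-line → (7,7), t=1.2837
    cross y-line → (7,8), t=2.1250 (wall)
  → r_4 = 2.1250

ranges = [0.5694, 1.8221, 3.5717, 2.1250]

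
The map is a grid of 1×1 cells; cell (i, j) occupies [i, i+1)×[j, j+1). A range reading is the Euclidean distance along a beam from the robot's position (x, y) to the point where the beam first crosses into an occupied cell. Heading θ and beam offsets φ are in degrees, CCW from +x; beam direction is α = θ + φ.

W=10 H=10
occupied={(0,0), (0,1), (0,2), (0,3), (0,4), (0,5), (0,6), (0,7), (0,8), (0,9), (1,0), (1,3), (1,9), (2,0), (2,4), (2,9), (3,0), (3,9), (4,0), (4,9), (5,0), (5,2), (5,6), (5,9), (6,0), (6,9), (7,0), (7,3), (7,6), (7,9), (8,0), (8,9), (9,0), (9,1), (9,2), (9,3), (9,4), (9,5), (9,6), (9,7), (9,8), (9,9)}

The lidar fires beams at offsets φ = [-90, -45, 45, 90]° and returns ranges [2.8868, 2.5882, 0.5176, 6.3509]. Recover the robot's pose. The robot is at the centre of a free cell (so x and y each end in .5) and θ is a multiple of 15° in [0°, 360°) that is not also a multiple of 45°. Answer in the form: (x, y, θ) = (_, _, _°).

(x, y, θ) = (6.5, 6.5, 150°)

Enumerate (i+0.5, j+0.5, θ) over the 58 free cells and 16 admissible headings. For each, cast all 4 beams and compare to the given ranges.
  (4.5, 6.5, 240°): beam 1 = 4.0415 ≠ 2.8868 ✗
  (1.5, 7.5, 255°): beam 1 = 0.5176 ≠ 2.8868 ✗
  (7.5, 4.5, 30°): beam 1 = 0.5774 ≠ 2.8868 ✗
  (6.5, 7.5, 240°): beam 1 = 3.0000 ≠ 2.8868 ✗
  …
  (6.5, 6.5, 150°): r_1=2.8868, r_2=2.5882, r_3=0.5176, r_4=6.3509 — all match ✓
No second candidate reproduces the full scan.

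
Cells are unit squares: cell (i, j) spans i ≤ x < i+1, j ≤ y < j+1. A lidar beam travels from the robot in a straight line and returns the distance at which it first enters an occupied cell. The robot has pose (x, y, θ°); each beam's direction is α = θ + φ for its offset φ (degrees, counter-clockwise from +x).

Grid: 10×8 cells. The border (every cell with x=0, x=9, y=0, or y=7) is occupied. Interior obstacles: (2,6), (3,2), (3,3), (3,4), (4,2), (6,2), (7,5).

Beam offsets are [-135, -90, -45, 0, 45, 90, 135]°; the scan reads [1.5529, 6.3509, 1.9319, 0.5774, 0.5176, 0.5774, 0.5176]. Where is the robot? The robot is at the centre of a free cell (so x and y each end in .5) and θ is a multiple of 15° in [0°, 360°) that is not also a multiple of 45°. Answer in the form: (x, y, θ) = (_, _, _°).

Enumerate (i+0.5, j+0.5, θ) over the 41 free cells and 16 admissible headings. For each, cast all 7 beams and compare to the given ranges.
  (5.5, 5.5, 300°): beam 1 = 2.5882 ≠ 1.5529 ✗
  (8.5, 2.5, 15°): beam 1 = 1.7321 ≠ 1.5529 ✗
  (4.5, 5.5, 105°): beam 1 = 5.1962 ≠ 1.5529 ✗
  …
  (3.5, 6.5, 60°): r_1=1.5529, r_2=6.3509, r_3=1.9319, r_4=0.5774, r_5=0.5176, r_6=0.5774, r_7=0.5176 — all match ✓
Unique over the lattice → pose = (3.5, 6.5, 60°).

(x, y, θ) = (3.5, 6.5, 60°)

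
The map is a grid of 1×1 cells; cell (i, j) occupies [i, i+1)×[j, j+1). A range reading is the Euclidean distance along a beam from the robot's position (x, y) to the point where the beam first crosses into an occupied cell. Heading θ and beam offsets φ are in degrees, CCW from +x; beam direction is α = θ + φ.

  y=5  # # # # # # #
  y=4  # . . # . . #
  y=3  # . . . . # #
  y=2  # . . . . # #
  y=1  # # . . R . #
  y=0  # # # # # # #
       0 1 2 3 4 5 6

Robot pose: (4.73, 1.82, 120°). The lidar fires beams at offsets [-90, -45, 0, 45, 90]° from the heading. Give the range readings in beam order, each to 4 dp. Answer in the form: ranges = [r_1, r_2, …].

beam 1: φ=-90°, α=30°
  dir = (cos 30°, sin 30°) = (0.8660, 0.5000); from cell (4,1)
  next x-line at t=0.3118, next y-line at t=0.3600; Δt_x=1.1547, Δt_y=2.0000
    x: enter (5,1) at t=0.3118
    y: enter (5,2) at t=0.3600 ← occupied
  → r_1 = 0.3600
beam 2: φ=-45°, α=75°
  dir = (cos 75°, sin 75°) = (0.2588, 0.9659); from cell (4,1)
  next x-line at t=1.0432, next y-line at t=0.1863; Δt_x=3.8637, Δt_y=1.0353
    y: enter (4,2) at t=0.1863
    x: enter (5,2) at t=1.0432 ← occupied
  → r_2 = 1.0432
beam 3: φ=0°, α=120°
  dir = (cos 120°, sin 120°) = (-0.5000, 0.8660); from cell (4,1)
  next x-line at t=1.4600, next y-line at t=0.2078; Δt_x=2.0000, Δt_y=1.1547
    y: enter (4,2) at t=0.2078
    y: enter (4,3) at t=1.3625
    x: enter (3,3) at t=1.4600
    y: enter (3,4) at t=2.5172 ← occupied
  → r_3 = 2.5172
beam 4: φ=45°, α=165°
  dir = (cos 165°, sin 165°) = (-0.9659, 0.2588); from cell (4,1)
  next x-line at t=0.7558, next y-line at t=0.6955; Δt_x=1.0353, Δt_y=3.8637
    y: enter (4,2) at t=0.6955
    x: enter (3,2) at t=0.7558
    x: enter (2,2) at t=1.7910
    x: enter (1,2) at t=2.8263
    x: enter (0,2) at t=3.8616 ← occupied
  → r_4 = 3.8616
beam 5: φ=90°, α=210°
  dir = (cos 210°, sin 210°) = (-0.8660, -0.5000); from cell (4,1)
  next x-line at t=0.8429, next y-line at t=1.6400; Δt_x=1.1547, Δt_y=2.0000
    x: enter (3,1) at t=0.8429
    y: enter (3,0) at t=1.6400 ← occupied
  → r_5 = 1.6400

ranges = [0.3600, 1.0432, 2.5172, 3.8616, 1.6400]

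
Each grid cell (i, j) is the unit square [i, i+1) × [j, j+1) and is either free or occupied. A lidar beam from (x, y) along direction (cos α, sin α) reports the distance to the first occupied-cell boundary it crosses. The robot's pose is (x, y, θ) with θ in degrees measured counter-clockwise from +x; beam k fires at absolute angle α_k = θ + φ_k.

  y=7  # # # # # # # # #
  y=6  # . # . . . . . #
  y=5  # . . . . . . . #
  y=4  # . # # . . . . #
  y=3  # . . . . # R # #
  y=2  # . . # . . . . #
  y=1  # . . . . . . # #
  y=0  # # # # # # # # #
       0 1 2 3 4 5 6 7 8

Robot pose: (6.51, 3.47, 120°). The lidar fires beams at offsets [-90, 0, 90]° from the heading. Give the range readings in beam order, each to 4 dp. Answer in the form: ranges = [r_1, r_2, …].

ranges = [0.5658, 4.0761, 0.5889]

beam 1: φ=-90°, α=30°
  dir = (cos 30°, sin 30°) = (0.8660, 0.5000); from cell (6,3)
  next x-line at t=0.5658, next y-line at t=1.0600; Δt_x=1.1547, Δt_y=2.0000
    x: enter (7,3) at t=0.5658 ← occupied
  → r_1 = 0.5658
beam 2: φ=0°, α=120°
  dir = (cos 120°, sin 120°) = (-0.5000, 0.8660); from cell (6,3)
  next x-line at t=1.0200, next y-line at t=0.6120; Δt_x=2.0000, Δt_y=1.1547
    y: enter (6,4) at t=0.6120
    x: enter (5,4) at t=1.0200
    y: enter (5,5) at t=1.7667
    y: enter (5,6) at t=2.9214
    x: enter (4,6) at t=3.0200
    y: enter (4,7) at t=4.0761 ← occupied
  → r_2 = 4.0761
beam 3: φ=90°, α=210°
  dir = (cos 210°, sin 210°) = (-0.8660, -0.5000); from cell (6,3)
  next x-line at t=0.5889, next y-line at t=0.9400; Δt_x=1.1547, Δt_y=2.0000
    x: enter (5,3) at t=0.5889 ← occupied
  → r_3 = 0.5889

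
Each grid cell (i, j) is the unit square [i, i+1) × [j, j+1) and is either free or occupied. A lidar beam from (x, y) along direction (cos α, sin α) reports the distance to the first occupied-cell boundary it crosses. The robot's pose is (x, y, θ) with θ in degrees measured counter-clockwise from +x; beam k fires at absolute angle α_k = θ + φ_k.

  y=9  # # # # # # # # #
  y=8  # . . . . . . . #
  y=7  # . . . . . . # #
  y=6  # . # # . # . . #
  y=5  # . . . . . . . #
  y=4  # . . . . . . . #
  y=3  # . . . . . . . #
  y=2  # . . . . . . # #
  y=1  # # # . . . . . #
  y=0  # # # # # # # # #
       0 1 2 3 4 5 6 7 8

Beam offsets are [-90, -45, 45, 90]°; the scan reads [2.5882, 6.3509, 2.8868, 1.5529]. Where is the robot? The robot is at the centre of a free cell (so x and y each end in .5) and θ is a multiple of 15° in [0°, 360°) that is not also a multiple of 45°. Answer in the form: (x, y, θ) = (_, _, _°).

Enumerate (i+0.5, j+0.5, θ) over the 49 free cells and 16 admissible headings. For each, cast all 4 beams and compare to the given ranges.
  (3.5, 3.5, 75°): beam 1 = 3.6235 ≠ 2.5882 ✗
  (6.5, 2.5, 75°): beam 1 = 0.5176 ≠ 2.5882 ✗
  (6.5, 3.5, 105°): beam 1 = 1.5529 ≠ 2.5882 ✗
  …
  (6.5, 5.5, 255°): r_1=2.5882, r_2=6.3509, r_3=2.8868, r_4=1.5529 — all match ✓
Only this pose fits every beam.

(x, y, θ) = (6.5, 5.5, 255°)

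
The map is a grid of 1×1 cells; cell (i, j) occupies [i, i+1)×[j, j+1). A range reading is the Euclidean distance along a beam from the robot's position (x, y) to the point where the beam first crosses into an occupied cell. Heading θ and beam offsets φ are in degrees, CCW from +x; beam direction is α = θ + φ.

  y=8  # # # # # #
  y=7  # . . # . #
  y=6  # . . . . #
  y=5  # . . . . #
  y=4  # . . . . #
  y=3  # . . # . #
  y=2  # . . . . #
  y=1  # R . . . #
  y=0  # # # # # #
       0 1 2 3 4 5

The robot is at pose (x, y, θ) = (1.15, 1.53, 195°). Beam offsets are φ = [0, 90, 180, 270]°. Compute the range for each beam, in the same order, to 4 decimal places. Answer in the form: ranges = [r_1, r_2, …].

ranges = [0.1553, 0.5487, 3.9858, 0.5796]

beam 1: φ=0°, α=195°
  dir = (cos 195°, sin 195°) = (-0.9659, -0.2588); from cell (1,1)
  next x-line at t=0.1553, next y-line at t=2.0478; Δt_x=1.0353, Δt_y=3.8637
    x: enter (0,1) at t=0.1553 ← occupied
  → r_1 = 0.1553
beam 2: φ=90°, α=285°
  dir = (cos 285°, sin 285°) = (0.2588, -0.9659); from cell (1,1)
  next x-line at t=3.2841, next y-line at t=0.5487; Δt_x=3.8637, Δt_y=1.0353
    y: enter (1,0) at t=0.5487 ← occupied
  → r_2 = 0.5487
beam 3: φ=180°, α=15°
  dir = (cos 15°, sin 15°) = (0.9659, 0.2588); from cell (1,1)
  next x-line at t=0.8800, next y-line at t=1.8159; Δt_x=1.0353, Δt_y=3.8637
    x: enter (2,1) at t=0.8800
    y: enter (2,2) at t=1.8159
    x: enter (3,2) at t=1.9153
    x: enter (4,2) at t=2.9505
    x: enter (5,2) at t=3.9858 ← occupied
  → r_3 = 3.9858
beam 4: φ=270°, α=105°
  dir = (cos 105°, sin 105°) = (-0.2588, 0.9659); from cell (1,1)
  next x-line at t=0.5796, next y-line at t=0.4866; Δt_x=3.8637, Δt_y=1.0353
    y: enter (1,2) at t=0.4866
    x: enter (0,2) at t=0.5796 ← occupied
  → r_4 = 0.5796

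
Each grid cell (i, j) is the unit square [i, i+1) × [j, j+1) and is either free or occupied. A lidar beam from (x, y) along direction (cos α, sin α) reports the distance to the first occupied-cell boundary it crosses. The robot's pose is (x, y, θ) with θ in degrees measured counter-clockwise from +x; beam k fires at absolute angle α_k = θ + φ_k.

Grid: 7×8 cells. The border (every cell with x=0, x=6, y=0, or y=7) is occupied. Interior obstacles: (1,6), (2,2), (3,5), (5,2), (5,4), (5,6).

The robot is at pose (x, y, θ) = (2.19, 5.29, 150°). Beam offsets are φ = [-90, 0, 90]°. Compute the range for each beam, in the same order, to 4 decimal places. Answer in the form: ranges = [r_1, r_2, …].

ranges = [1.9745, 1.3741, 2.3800]

beam 1: φ=-90°, α=60°
  direction (0.5000, 0.8660); cell (2,5); t to first gridline: x 1.6200, y 0.8198 (then +2.0000 / +1.1547)
    (2,6) via y @ 0.8198
    (3,6) via x @ 1.6200
    (3,7) via y @ 1.9745  # hit
  → r_1 = 1.9745
beam 2: φ=0°, α=150°
  direction (-0.8660, 0.5000); cell (2,5); t to first gridline: x 0.2194, y 1.4200 (then +1.1547 / +2.0000)
    (1,5) via x @ 0.2194
    (0,5) via x @ 1.3741  # hit
  → r_2 = 1.3741
beam 3: φ=90°, α=240°
  direction (-0.5000, -0.8660); cell (2,5); t to first gridline: x 0.3800, y 0.3349 (then +2.0000 / +1.1547)
    (2,4) via y @ 0.3349
    (1,4) via x @ 0.3800
    (1,3) via y @ 1.4896
    (0,3) via x @ 2.3800  # hit
  → r_3 = 2.3800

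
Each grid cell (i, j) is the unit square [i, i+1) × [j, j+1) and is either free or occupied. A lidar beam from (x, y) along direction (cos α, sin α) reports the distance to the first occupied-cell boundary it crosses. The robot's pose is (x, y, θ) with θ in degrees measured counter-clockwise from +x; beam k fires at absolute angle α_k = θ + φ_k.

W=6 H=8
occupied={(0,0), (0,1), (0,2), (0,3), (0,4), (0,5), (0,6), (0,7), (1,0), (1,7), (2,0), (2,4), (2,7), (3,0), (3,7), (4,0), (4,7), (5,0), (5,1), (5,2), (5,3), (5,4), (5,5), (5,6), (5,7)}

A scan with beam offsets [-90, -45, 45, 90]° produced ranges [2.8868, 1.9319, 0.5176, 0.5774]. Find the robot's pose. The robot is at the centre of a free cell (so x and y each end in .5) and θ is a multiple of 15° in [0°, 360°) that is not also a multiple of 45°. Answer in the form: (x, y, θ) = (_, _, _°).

(x, y, θ) = (1.5, 1.5, 150°)

Candidates: 23 free-cell centres × 16 headings = 368 poses. Raycast each; keep the one whose scan matches to 4 dp.
  (1.5, 1.5, 240°): beam 1 = 0.5774 ≠ 2.8868 ✗
  (4.5, 6.5, 75°): beam 1 = 0.5176 ≠ 2.8868 ✗
  (2.5, 2.5, 330°): beam 1 = 1.7321 ≠ 2.8868 ✗
  …
  (1.5, 1.5, 150°): r_1=2.8868, r_2=1.9319, r_3=0.5176, r_4=0.5774 — all match ✓
No second candidate reproduces the full scan.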